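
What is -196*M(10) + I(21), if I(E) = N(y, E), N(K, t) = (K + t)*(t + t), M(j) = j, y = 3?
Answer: -952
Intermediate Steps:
N(K, t) = 2*t*(K + t) (N(K, t) = (K + t)*(2*t) = 2*t*(K + t))
I(E) = 2*E*(3 + E)
-196*M(10) + I(21) = -196*10 + 2*21*(3 + 21) = -1960 + 2*21*24 = -1960 + 1008 = -952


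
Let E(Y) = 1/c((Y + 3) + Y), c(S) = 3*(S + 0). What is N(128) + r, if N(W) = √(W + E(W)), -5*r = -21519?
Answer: 21519/5 + √77278089/777 ≈ 4315.1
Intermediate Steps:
r = 21519/5 (r = -⅕*(-21519) = 21519/5 ≈ 4303.8)
c(S) = 3*S
E(Y) = 1/(9 + 6*Y) (E(Y) = 1/(3*((Y + 3) + Y)) = 1/(3*((3 + Y) + Y)) = 1/(3*(3 + 2*Y)) = 1/(9 + 6*Y))
N(W) = √(W + 1/(3*(3 + 2*W)))
N(128) + r = √3*√(1/(3 + 2*128) + 3*128)/3 + 21519/5 = √3*√(1/(3 + 256) + 384)/3 + 21519/5 = √3*√(1/259 + 384)/3 + 21519/5 = √3*√(99457/259)/3 + 21519/5 = √3*(√25759363/259)/3 + 21519/5 = √77278089/777 + 21519/5 = 21519/5 + √77278089/777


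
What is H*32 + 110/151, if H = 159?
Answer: 768398/151 ≈ 5088.7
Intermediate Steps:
H*32 + 110/151 = 159*32 + 110/151 = 5088 + 110*(1/151) = 5088 + 110/151 = 768398/151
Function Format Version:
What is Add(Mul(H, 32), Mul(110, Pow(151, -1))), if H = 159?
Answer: Rational(768398, 151) ≈ 5088.7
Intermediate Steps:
Add(Mul(H, 32), Mul(110, Pow(151, -1))) = Add(Mul(159, 32), Mul(110, Pow(151, -1))) = Add(5088, Mul(110, Rational(1, 151))) = Add(5088, Rational(110, 151)) = Rational(768398, 151)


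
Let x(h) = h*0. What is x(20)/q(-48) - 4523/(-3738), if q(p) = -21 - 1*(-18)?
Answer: 4523/3738 ≈ 1.2100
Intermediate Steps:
x(h) = 0
q(p) = -3 (q(p) = -21 + 18 = -3)
x(20)/q(-48) - 4523/(-3738) = 0/(-3) - 4523/(-3738) = 0*(-1/3) - 4523*(-1/3738) = 0 + 4523/3738 = 4523/3738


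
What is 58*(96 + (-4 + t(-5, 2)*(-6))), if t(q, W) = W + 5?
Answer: 2900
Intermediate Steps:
t(q, W) = 5 + W
58*(96 + (-4 + t(-5, 2)*(-6))) = 58*(96 + (-4 + (5 + 2)*(-6))) = 58*(96 + (-4 + 7*(-6))) = 58*(96 + (-4 - 42)) = 58*(96 - 46) = 58*50 = 2900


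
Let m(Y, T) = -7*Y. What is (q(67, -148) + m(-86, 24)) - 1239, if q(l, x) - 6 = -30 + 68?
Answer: -593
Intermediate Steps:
q(l, x) = 44 (q(l, x) = 6 + (-30 + 68) = 6 + 38 = 44)
(q(67, -148) + m(-86, 24)) - 1239 = (44 - 7*(-86)) - 1239 = (44 + 602) - 1239 = 646 - 1239 = -593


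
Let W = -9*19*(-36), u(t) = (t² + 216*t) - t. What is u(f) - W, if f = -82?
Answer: -17062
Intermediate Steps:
u(t) = t² + 215*t
W = 6156 (W = -171*(-36) = 6156)
u(f) - W = -82*(215 - 82) - 1*6156 = -82*133 - 6156 = -10906 - 6156 = -17062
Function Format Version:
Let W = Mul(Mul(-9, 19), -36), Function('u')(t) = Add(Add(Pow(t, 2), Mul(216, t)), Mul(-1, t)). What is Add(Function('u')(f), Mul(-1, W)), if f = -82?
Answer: -17062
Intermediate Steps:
Function('u')(t) = Add(Pow(t, 2), Mul(215, t))
W = 6156 (W = Mul(-171, -36) = 6156)
Add(Function('u')(f), Mul(-1, W)) = Add(Mul(-82, Add(215, -82)), Mul(-1, 6156)) = Add(Mul(-82, 133), -6156) = Add(-10906, -6156) = -17062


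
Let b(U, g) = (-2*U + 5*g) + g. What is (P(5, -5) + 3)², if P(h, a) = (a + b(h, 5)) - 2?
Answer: 256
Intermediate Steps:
b(U, g) = -2*U + 6*g
P(h, a) = 28 + a - 2*h (P(h, a) = (a + (-2*h + 6*5)) - 2 = (a + (-2*h + 30)) - 2 = (a + (30 - 2*h)) - 2 = (30 + a - 2*h) - 2 = 28 + a - 2*h)
(P(5, -5) + 3)² = ((28 - 5 - 2*5) + 3)² = ((28 - 5 - 10) + 3)² = (13 + 3)² = 16² = 256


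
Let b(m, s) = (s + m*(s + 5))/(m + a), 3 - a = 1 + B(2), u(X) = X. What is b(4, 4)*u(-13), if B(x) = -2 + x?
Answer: -260/3 ≈ -86.667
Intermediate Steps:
a = 2 (a = 3 - (1 + (-2 + 2)) = 3 - (1 + 0) = 3 - 1*1 = 3 - 1 = 2)
b(m, s) = (s + m*(5 + s))/(2 + m) (b(m, s) = (s + m*(s + 5))/(m + 2) = (s + m*(5 + s))/(2 + m))
b(4, 4)*u(-13) = ((4 + 5*4 + 4*4)/(2 + 4))*(-13) = ((4 + 20 + 16)/6)*(-13) = ((1/6)*40)*(-13) = (20/3)*(-13) = -260/3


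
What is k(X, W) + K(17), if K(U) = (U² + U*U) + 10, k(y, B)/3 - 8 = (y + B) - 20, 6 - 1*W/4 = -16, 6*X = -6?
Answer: 813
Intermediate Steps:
X = -1 (X = (⅙)*(-6) = -1)
W = 88 (W = 24 - 4*(-16) = 24 + 64 = 88)
k(y, B) = -36 + 3*B + 3*y (k(y, B) = 24 + 3*((y + B) - 20) = 24 + 3*((B + y) - 20) = 24 + 3*(-20 + B + y) = 24 + (-60 + 3*B + 3*y) = -36 + 3*B + 3*y)
K(U) = 10 + 2*U² (K(U) = (U² + U²) + 10 = 2*U² + 10 = 10 + 2*U²)
k(X, W) + K(17) = (-36 + 3*88 + 3*(-1)) + (10 + 2*17²) = (-36 + 264 - 3) + (10 + 2*289) = 225 + (10 + 578) = 225 + 588 = 813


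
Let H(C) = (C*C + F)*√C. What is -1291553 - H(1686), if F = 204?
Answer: -1291553 - 2842800*√1686 ≈ -1.1802e+8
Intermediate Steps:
H(C) = √C*(204 + C²) (H(C) = (C*C + 204)*√C = (C² + 204)*√C = (204 + C²)*√C = √C*(204 + C²))
-1291553 - H(1686) = -1291553 - √1686*(204 + 1686²) = -1291553 - √1686*(204 + 2842596) = -1291553 - √1686*2842800 = -1291553 - 2842800*√1686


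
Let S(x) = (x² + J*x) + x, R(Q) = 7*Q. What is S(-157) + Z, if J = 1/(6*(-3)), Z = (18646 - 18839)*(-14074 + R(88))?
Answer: 47194105/18 ≈ 2.6219e+6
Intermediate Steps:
Z = 2597394 (Z = (18646 - 18839)*(-14074 + 7*88) = -193*(-14074 + 616) = -193*(-13458) = 2597394)
J = -1/18 (J = 1/(-18) = -1/18 ≈ -0.055556)
S(x) = x² + 17*x/18 (S(x) = (x² - x/18) + x = x² + 17*x/18)
S(-157) + Z = (1/18)*(-157)*(17 + 18*(-157)) + 2597394 = (1/18)*(-157)*(17 - 2826) + 2597394 = (1/18)*(-157)*(-2809) + 2597394 = 441013/18 + 2597394 = 47194105/18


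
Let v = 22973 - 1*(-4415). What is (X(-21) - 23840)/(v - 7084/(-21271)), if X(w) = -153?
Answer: -510355103/582577232 ≈ -0.87603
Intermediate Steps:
v = 27388 (v = 22973 + 4415 = 27388)
(X(-21) - 23840)/(v - 7084/(-21271)) = (-153 - 23840)/(27388 - 7084/(-21271)) = -23993/(27388 - 7084*(-1/21271)) = -23993/(27388 + 7084/21271) = -23993/582577232/21271 = -23993*21271/582577232 = -510355103/582577232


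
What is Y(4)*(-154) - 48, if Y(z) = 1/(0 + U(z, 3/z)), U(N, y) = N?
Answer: -173/2 ≈ -86.500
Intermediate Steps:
Y(z) = 1/z (Y(z) = 1/(0 + z) = 1/z)
Y(4)*(-154) - 48 = -154/4 - 48 = (¼)*(-154) - 48 = -77/2 - 48 = -173/2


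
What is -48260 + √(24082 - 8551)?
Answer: -48260 + √15531 ≈ -48135.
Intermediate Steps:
-48260 + √(24082 - 8551) = -48260 + √15531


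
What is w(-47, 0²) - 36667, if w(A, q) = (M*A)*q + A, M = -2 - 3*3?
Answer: -36714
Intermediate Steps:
M = -11 (M = -2 - 9 = -11)
w(A, q) = A - 11*A*q (w(A, q) = (-11*A)*q + A = -11*A*q + A = A - 11*A*q)
w(-47, 0²) - 36667 = -47*(1 - 11*0²) - 36667 = -47*(1 - 11*0) - 36667 = -47*(1 + 0) - 36667 = -47*1 - 36667 = -47 - 36667 = -36714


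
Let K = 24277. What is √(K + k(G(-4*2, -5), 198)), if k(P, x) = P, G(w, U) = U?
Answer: 4*√1517 ≈ 155.79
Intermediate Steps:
√(K + k(G(-4*2, -5), 198)) = √(24277 - 5) = √24272 = 4*√1517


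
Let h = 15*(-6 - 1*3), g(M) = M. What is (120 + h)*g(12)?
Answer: -180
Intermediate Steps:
h = -135 (h = 15*(-6 - 3) = 15*(-9) = -135)
(120 + h)*g(12) = (120 - 135)*12 = -15*12 = -180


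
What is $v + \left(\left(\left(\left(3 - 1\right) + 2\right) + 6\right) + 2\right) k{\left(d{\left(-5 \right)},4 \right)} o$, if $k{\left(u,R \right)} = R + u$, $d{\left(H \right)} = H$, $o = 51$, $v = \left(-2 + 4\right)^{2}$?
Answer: $-608$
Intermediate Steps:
$v = 4$ ($v = 2^{2} = 4$)
$v + \left(\left(\left(\left(3 - 1\right) + 2\right) + 6\right) + 2\right) k{\left(d{\left(-5 \right)},4 \right)} o = 4 + \left(\left(\left(\left(3 - 1\right) + 2\right) + 6\right) + 2\right) \left(4 - 5\right) 51 = 4 + \left(\left(\left(2 + 2\right) + 6\right) + 2\right) \left(-1\right) 51 = 4 + \left(\left(4 + 6\right) + 2\right) \left(-1\right) 51 = 4 + \left(10 + 2\right) \left(-1\right) 51 = 4 + 12 \left(-1\right) 51 = 4 - 612 = -608$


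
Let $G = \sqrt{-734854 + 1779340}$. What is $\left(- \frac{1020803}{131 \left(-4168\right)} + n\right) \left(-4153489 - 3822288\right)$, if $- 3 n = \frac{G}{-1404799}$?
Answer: $- \frac{8141697088931}{546008} - \frac{7975777 \sqrt{116054}}{1404799} \approx -1.4913 \cdot 10^{7}$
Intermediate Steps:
$G = 3 \sqrt{116054}$ ($G = \sqrt{1044486} = 3 \sqrt{116054} \approx 1022.0$)
$n = \frac{\sqrt{116054}}{1404799}$ ($n = - \frac{3 \sqrt{116054} \frac{1}{-1404799}}{3} = - \frac{3 \sqrt{116054} \left(- \frac{1}{1404799}\right)}{3} = - \frac{\left(- \frac{3}{1404799}\right) \sqrt{116054}}{3} = \frac{\sqrt{116054}}{1404799} \approx 0.0002425$)
$\left(- \frac{1020803}{131 \left(-4168\right)} + n\right) \left(-4153489 - 3822288\right) = \left(- \frac{1020803}{131 \left(-4168\right)} + \frac{\sqrt{116054}}{1404799}\right) \left(-4153489 - 3822288\right) = \left(- \frac{1020803}{-546008} + \frac{\sqrt{116054}}{1404799}\right) \left(-7975777\right) = \left(\left(-1020803\right) \left(- \frac{1}{546008}\right) + \frac{\sqrt{116054}}{1404799}\right) \left(-7975777\right) = \left(\frac{1020803}{546008} + \frac{\sqrt{116054}}{1404799}\right) \left(-7975777\right) = - \frac{8141697088931}{546008} - \frac{7975777 \sqrt{116054}}{1404799}$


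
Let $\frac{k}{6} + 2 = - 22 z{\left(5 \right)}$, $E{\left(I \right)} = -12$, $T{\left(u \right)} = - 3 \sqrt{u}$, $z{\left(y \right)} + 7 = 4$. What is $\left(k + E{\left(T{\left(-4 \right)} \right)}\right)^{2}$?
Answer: $138384$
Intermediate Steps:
$z{\left(y \right)} = -3$ ($z{\left(y \right)} = -7 + 4 = -3$)
$k = 384$ ($k = -12 + 6 \left(\left(-22\right) \left(-3\right)\right) = -12 + 6 \cdot 66 = -12 + 396 = 384$)
$\left(k + E{\left(T{\left(-4 \right)} \right)}\right)^{2} = \left(384 - 12\right)^{2} = 372^{2} = 138384$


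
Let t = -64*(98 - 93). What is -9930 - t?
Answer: -9610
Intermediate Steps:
t = -320 (t = -64*5 = -320)
-9930 - t = -9930 - 1*(-320) = -9930 + 320 = -9610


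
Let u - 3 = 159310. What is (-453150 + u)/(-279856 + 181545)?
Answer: 293837/98311 ≈ 2.9889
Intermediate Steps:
u = 159313 (u = 3 + 159310 = 159313)
(-453150 + u)/(-279856 + 181545) = (-453150 + 159313)/(-279856 + 181545) = -293837/(-98311) = -293837*(-1/98311) = 293837/98311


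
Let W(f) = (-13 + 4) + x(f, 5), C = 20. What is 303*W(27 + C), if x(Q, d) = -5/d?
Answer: -3030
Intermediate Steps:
W(f) = -10 (W(f) = (-13 + 4) - 5/5 = -9 - 5*⅕ = -9 - 1 = -10)
303*W(27 + C) = 303*(-10) = -3030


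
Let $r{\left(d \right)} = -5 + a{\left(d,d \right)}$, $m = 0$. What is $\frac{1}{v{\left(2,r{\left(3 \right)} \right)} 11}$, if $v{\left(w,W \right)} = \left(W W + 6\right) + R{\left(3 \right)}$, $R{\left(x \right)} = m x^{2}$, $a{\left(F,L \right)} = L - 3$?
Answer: $\frac{1}{341} \approx 0.0029326$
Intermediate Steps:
$a{\left(F,L \right)} = -3 + L$ ($a{\left(F,L \right)} = L - 3 = -3 + L$)
$R{\left(x \right)} = 0$ ($R{\left(x \right)} = 0 x^{2} = 0$)
$r{\left(d \right)} = -8 + d$ ($r{\left(d \right)} = -5 + \left(-3 + d\right) = -8 + d$)
$v{\left(w,W \right)} = 6 + W^{2}$ ($v{\left(w,W \right)} = \left(W W + 6\right) + 0 = \left(W^{2} + 6\right) + 0 = \left(6 + W^{2}\right) + 0 = 6 + W^{2}$)
$\frac{1}{v{\left(2,r{\left(3 \right)} \right)} 11} = \frac{1}{\left(6 + \left(-8 + 3\right)^{2}\right) 11} = \frac{1}{\left(6 + \left(-5\right)^{2}\right) 11} = \frac{1}{\left(6 + 25\right) 11} = \frac{1}{31 \cdot 11} = \frac{1}{341}$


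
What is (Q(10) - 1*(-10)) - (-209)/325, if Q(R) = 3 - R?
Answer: 1184/325 ≈ 3.6431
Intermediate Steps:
(Q(10) - 1*(-10)) - (-209)/325 = ((3 - 1*10) - 1*(-10)) - (-209)/325 = ((3 - 10) + 10) - (-209)/325 = (-7 + 10) - 1*(-209/325) = 3 + 209/325 = 1184/325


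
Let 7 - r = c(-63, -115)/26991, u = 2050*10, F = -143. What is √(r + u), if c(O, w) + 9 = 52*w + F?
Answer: √1659978196431/8997 ≈ 143.20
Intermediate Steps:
c(O, w) = -152 + 52*w (c(O, w) = -9 + (52*w - 143) = -9 + (-143 + 52*w) = -152 + 52*w)
u = 20500
r = 65023/8997 (r = 7 - (-152 + 52*(-115))/26991 = 7 - (-152 - 5980)/26991 = 7 - (-6132)/26991 = 7 - 1*(-2044/8997) = 7 + 2044/8997 = 65023/8997 ≈ 7.2272)
√(r + u) = √(65023/8997 + 20500) = √(184503523/8997) = √1659978196431/8997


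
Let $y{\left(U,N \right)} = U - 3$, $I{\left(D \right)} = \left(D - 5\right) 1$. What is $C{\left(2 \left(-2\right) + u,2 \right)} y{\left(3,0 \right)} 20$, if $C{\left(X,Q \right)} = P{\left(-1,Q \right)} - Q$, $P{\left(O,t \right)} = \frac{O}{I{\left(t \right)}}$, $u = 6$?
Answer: $0$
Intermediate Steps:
$I{\left(D \right)} = -5 + D$ ($I{\left(D \right)} = \left(-5 + D\right) 1 = -5 + D$)
$y{\left(U,N \right)} = -3 + U$
$P{\left(O,t \right)} = \frac{O}{-5 + t}$
$C{\left(X,Q \right)} = - Q - \frac{1}{-5 + Q}$ ($C{\left(X,Q \right)} = - \frac{1}{-5 + Q} - Q = - Q - \frac{1}{-5 + Q}$)
$C{\left(2 \left(-2\right) + u,2 \right)} y{\left(3,0 \right)} 20 = \frac{-1 - 2 \left(-5 + 2\right)}{-5 + 2} \left(-3 + 3\right) 20 = \frac{-1 - 2 \left(-3\right)}{-3} \cdot 0 \cdot 20 = - \frac{-1 + 6}{3} \cdot 0 \cdot 20 = \left(- \frac{1}{3}\right) 5 \cdot 0 \cdot 20 = \left(- \frac{5}{3}\right) 0 \cdot 20 = 0 \cdot 20 = 0$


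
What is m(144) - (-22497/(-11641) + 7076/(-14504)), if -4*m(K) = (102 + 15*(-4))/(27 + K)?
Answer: -258833138/171856083 ≈ -1.5061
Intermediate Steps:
m(K) = -21/(2*(27 + K)) (m(K) = -(102 + 15*(-4))/(4*(27 + K)) = -(102 - 60)/(4*(27 + K)) = -21/(2*(27 + K)))
m(144) - (-22497/(-11641) + 7076/(-14504)) = -21/(54 + 2*144) - (-22497/(-11641) + 7076/(-14504)) = -21/(54 + 288) - (-22497*(-1/11641) + 7076*(-1/14504)) = -21/342 - (22497/11641 - 1769/3626) = -21*1/342 - 1*8711599/6030038 = -7/114 - 8711599/6030038 = -258833138/171856083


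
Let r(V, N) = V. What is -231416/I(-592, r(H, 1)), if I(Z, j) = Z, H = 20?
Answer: 28927/74 ≈ 390.91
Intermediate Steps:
-231416/I(-592, r(H, 1)) = -231416/(-592) = -231416*(-1/592) = 28927/74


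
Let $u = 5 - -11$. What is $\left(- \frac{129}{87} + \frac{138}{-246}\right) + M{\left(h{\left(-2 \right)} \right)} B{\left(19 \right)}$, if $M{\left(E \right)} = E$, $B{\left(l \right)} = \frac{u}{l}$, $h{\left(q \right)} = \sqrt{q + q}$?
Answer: $- \frac{2430}{1189} + \frac{32 i}{19} \approx -2.0437 + 1.6842 i$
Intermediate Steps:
$u = 16$ ($u = 5 + 11 = 16$)
$h{\left(q \right)} = \sqrt{2} \sqrt{q}$ ($h{\left(q \right)} = \sqrt{2 q} = \sqrt{2} \sqrt{q}$)
$B{\left(l \right)} = \frac{16}{l}$
$\left(- \frac{129}{87} + \frac{138}{-246}\right) + M{\left(h{\left(-2 \right)} \right)} B{\left(19 \right)} = \left(- \frac{129}{87} + \frac{138}{-246}\right) + \sqrt{2} \sqrt{-2} \cdot \frac{16}{19} = \left(\left(-129\right) \frac{1}{87} + 138 \left(- \frac{1}{246}\right)\right) + \sqrt{2} i \sqrt{2} \cdot 16 \cdot \frac{1}{19} = \left(- \frac{43}{29} - \frac{23}{41}\right) + 2 i \frac{16}{19} = - \frac{2430}{1189} + \frac{32 i}{19}$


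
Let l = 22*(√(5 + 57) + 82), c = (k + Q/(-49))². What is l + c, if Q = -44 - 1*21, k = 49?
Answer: 10412560/2401 + 22*√62 ≈ 4510.0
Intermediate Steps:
Q = -65 (Q = -44 - 21 = -65)
c = 6081156/2401 (c = (49 - 65/(-49))² = (49 - 65*(-1/49))² = (49 + 65/49)² = (2466/49)² = 6081156/2401 ≈ 2532.8)
l = 1804 + 22*√62 (l = 22*(√62 + 82) = 22*(82 + √62) = 1804 + 22*√62 ≈ 1977.2)
l + c = (1804 + 22*√62) + 6081156/2401 = 10412560/2401 + 22*√62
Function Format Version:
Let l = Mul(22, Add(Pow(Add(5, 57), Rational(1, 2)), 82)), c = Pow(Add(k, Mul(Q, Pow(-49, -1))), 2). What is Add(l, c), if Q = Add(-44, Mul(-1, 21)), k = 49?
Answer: Add(Rational(10412560, 2401), Mul(22, Pow(62, Rational(1, 2)))) ≈ 4510.0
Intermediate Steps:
Q = -65 (Q = Add(-44, -21) = -65)
c = Rational(6081156, 2401) (c = Pow(Add(49, Mul(-65, Pow(-49, -1))), 2) = Pow(Add(49, Mul(-65, Rational(-1, 49))), 2) = Pow(Add(49, Rational(65, 49)), 2) = Pow(Rational(2466, 49), 2) = Rational(6081156, 2401) ≈ 2532.8)
l = Add(1804, Mul(22, Pow(62, Rational(1, 2)))) (l = Mul(22, Add(Pow(62, Rational(1, 2)), 82)) = Mul(22, Add(82, Pow(62, Rational(1, 2)))) = Add(1804, Mul(22, Pow(62, Rational(1, 2)))) ≈ 1977.2)
Add(l, c) = Add(Add(1804, Mul(22, Pow(62, Rational(1, 2)))), Rational(6081156, 2401)) = Add(Rational(10412560, 2401), Mul(22, Pow(62, Rational(1, 2))))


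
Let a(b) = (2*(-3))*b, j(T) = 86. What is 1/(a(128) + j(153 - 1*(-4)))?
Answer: -1/682 ≈ -0.0014663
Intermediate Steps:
a(b) = -6*b
1/(a(128) + j(153 - 1*(-4))) = 1/(-6*128 + 86) = 1/(-768 + 86) = 1/(-682) = -1/682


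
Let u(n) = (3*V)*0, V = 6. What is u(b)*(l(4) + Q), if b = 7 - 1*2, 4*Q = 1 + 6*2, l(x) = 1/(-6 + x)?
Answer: 0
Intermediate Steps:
Q = 13/4 (Q = (1 + 6*2)/4 = (1 + 12)/4 = (¼)*13 = 13/4 ≈ 3.2500)
b = 5 (b = 7 - 2 = 5)
u(n) = 0 (u(n) = (3*6)*0 = 18*0 = 0)
u(b)*(l(4) + Q) = 0*(1/(-6 + 4) + 13/4) = 0*(1/(-2) + 13/4) = 0*(-½ + 13/4) = 0*(11/4) = 0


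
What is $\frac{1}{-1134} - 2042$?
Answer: $- \frac{2315629}{1134} \approx -2042.0$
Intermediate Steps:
$\frac{1}{-1134} - 2042 = - \frac{1}{1134} - 2042 = - \frac{2315629}{1134}$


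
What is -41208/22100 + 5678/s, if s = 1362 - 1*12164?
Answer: -4195681/1755325 ≈ -2.3903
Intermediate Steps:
s = -10802 (s = 1362 - 12164 = -10802)
-41208/22100 + 5678/s = -41208/22100 + 5678/(-10802) = -41208*1/22100 + 5678*(-1/10802) = -606/325 - 2839/5401 = -4195681/1755325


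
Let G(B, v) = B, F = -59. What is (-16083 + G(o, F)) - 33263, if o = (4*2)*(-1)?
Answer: -49354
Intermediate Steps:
o = -8 (o = 8*(-1) = -8)
(-16083 + G(o, F)) - 33263 = (-16083 - 8) - 33263 = -16091 - 33263 = -49354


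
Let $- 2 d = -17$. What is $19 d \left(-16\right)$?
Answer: $-2584$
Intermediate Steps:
$d = \frac{17}{2}$ ($d = \left(- \frac{1}{2}\right) \left(-17\right) = \frac{17}{2} \approx 8.5$)
$19 d \left(-16\right) = 19 \cdot \frac{17}{2} \left(-16\right) = \frac{323}{2} \left(-16\right) = -2584$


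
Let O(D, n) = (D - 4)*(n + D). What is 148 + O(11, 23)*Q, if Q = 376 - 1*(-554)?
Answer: 221488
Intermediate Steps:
Q = 930 (Q = 376 + 554 = 930)
O(D, n) = (-4 + D)*(D + n)
148 + O(11, 23)*Q = 148 + (11**2 - 4*11 - 4*23 + 11*23)*930 = 148 + (121 - 44 - 92 + 253)*930 = 148 + 238*930 = 148 + 221340 = 221488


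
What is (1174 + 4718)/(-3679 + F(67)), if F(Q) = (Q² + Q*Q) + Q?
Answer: 2946/2683 ≈ 1.0980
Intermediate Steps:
F(Q) = Q + 2*Q² (F(Q) = (Q² + Q²) + Q = 2*Q² + Q = Q + 2*Q²)
(1174 + 4718)/(-3679 + F(67)) = (1174 + 4718)/(-3679 + 67*(1 + 2*67)) = 5892/(-3679 + 67*(1 + 134)) = 5892/(-3679 + 67*135) = 5892/(-3679 + 9045) = 5892/5366 = 5892*(1/5366) = 2946/2683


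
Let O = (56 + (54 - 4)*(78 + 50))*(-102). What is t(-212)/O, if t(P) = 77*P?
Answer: 4081/164628 ≈ 0.024789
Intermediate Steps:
O = -658512 (O = (56 + 50*128)*(-102) = (56 + 6400)*(-102) = 6456*(-102) = -658512)
t(-212)/O = (77*(-212))/(-658512) = -16324*(-1/658512) = 4081/164628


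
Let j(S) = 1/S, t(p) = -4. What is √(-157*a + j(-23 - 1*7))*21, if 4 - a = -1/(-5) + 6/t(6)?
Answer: 553*I*√30/5 ≈ 605.78*I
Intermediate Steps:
a = 53/10 (a = 4 - (-1/(-5) + 6/(-4)) = 4 - (-1*(-⅕) + 6*(-¼)) = 4 - (⅕ - 3/2) = 4 - 1*(-13/10) = 4 + 13/10 = 53/10 ≈ 5.3000)
√(-157*a + j(-23 - 1*7))*21 = √(-157*53/10 + 1/(-23 - 1*7))*21 = √(-8321/10 + 1/(-23 - 7))*21 = √(-8321/10 + 1/(-30))*21 = √(-8321/10 - 1/30)*21 = √(-12482/15)*21 = (79*I*√30/15)*21 = 553*I*√30/5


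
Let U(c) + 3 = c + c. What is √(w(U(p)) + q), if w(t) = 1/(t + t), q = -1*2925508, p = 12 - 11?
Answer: 3*I*√1300226/2 ≈ 1710.4*I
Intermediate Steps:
p = 1
U(c) = -3 + 2*c (U(c) = -3 + (c + c) = -3 + 2*c)
q = -2925508
w(t) = 1/(2*t)
√(w(U(p)) + q) = √(1/(2*(-3 + 2*1)) - 2925508) = √(1/(2*(-3 + 2)) - 2925508) = √((½)/(-1) - 2925508) = √((½)*(-1) - 2925508) = √(-½ - 2925508) = √(-5851017/2) = 3*I*√1300226/2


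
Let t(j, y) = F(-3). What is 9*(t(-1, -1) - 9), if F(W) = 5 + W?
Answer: -63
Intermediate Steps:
t(j, y) = 2 (t(j, y) = 5 - 3 = 2)
9*(t(-1, -1) - 9) = 9*(2 - 9) = 9*(-7) = -63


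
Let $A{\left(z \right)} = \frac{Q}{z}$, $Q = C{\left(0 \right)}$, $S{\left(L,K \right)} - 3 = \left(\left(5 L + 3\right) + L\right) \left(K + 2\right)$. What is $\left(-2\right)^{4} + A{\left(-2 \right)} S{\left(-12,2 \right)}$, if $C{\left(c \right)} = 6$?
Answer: $835$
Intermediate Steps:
$S{\left(L,K \right)} = 3 + \left(2 + K\right) \left(3 + 6 L\right)$ ($S{\left(L,K \right)} = 3 + \left(\left(5 L + 3\right) + L\right) \left(K + 2\right) = 3 + \left(\left(3 + 5 L\right) + L\right) \left(2 + K\right) = 3 + \left(3 + 6 L\right) \left(2 + K\right) = 3 + \left(2 + K\right) \left(3 + 6 L\right)$)
$Q = 6$
$A{\left(z \right)} = \frac{6}{z}$
$\left(-2\right)^{4} + A{\left(-2 \right)} S{\left(-12,2 \right)} = \left(-2\right)^{4} + \frac{6}{-2} \left(9 + 3 \cdot 2 + 12 \left(-12\right) + 6 \cdot 2 \left(-12\right)\right) = 16 + 6 \left(- \frac{1}{2}\right) \left(9 + 6 - 144 - 144\right) = 16 - -819 = 16 + 819 = 835$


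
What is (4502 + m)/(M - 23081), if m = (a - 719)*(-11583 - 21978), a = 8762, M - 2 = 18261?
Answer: 269926621/4818 ≈ 56025.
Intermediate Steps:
M = 18263 (M = 2 + 18261 = 18263)
m = -269931123 (m = (8762 - 719)*(-11583 - 21978) = 8043*(-33561) = -269931123)
(4502 + m)/(M - 23081) = (4502 - 269931123)/(18263 - 23081) = -269926621/(-4818) = -269926621*(-1/4818) = 269926621/4818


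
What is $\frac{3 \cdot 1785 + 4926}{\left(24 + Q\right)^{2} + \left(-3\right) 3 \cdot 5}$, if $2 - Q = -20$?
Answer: $\frac{10281}{2071} \approx 4.9643$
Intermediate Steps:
$Q = 22$ ($Q = 2 - -20 = 2 + 20 = 22$)
$\frac{3 \cdot 1785 + 4926}{\left(24 + Q\right)^{2} + \left(-3\right) 3 \cdot 5} = \frac{3 \cdot 1785 + 4926}{\left(24 + 22\right)^{2} + \left(-3\right) 3 \cdot 5} = \frac{5355 + 4926}{46^{2} - 45} = \frac{10281}{2116 - 45} = \frac{10281}{2071}$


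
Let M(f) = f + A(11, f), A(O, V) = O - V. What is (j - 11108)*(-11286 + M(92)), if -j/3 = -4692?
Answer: -33464200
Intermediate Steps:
j = 14076 (j = -3*(-4692) = 14076)
M(f) = 11 (M(f) = f + (11 - f) = 11)
(j - 11108)*(-11286 + M(92)) = (14076 - 11108)*(-11286 + 11) = 2968*(-11275) = -33464200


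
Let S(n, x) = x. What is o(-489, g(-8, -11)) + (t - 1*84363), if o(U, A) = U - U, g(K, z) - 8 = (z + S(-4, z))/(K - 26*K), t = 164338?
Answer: 79975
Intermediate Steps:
g(K, z) = 8 - 2*z/(25*K) (g(K, z) = 8 + (z + z)/(K - 26*K) = 8 + (2*z)/((-25*K)) = 8 + (2*z)*(-1/(25*K)) = 8 - 2*z/(25*K))
o(U, A) = 0
o(-489, g(-8, -11)) + (t - 1*84363) = 0 + (164338 - 1*84363) = 0 + (164338 - 84363) = 0 + 79975 = 79975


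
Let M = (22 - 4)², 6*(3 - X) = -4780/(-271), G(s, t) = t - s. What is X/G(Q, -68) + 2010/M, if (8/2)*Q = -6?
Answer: 1724663/278046 ≈ 6.2028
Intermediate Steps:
Q = -3/2 (Q = (¼)*(-6) = -3/2 ≈ -1.5000)
X = 49/813 (X = 3 - (-2390)/(3*(-271)) = 3 - (-2390)*(-1)/(3*271) = 3 - ⅙*4780/271 = 3 - 2390/813 = 49/813 ≈ 0.060271)
M = 324 (M = 18² = 324)
X/G(Q, -68) + 2010/M = 49/(813*(-68 - 1*(-3/2))) + 2010/324 = 49/(813*(-68 + 3/2)) + 2010*(1/324) = 49/(813*(-133/2)) + 335/54 = (49/813)*(-2/133) + 335/54 = -14/15447 + 335/54 = 1724663/278046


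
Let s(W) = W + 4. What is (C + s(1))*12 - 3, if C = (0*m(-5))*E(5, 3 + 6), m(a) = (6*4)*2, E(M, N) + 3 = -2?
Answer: 57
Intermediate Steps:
E(M, N) = -5 (E(M, N) = -3 - 2 = -5)
m(a) = 48 (m(a) = 24*2 = 48)
s(W) = 4 + W
C = 0 (C = (0*48)*(-5) = 0*(-5) = 0)
(C + s(1))*12 - 3 = (0 + (4 + 1))*12 - 3 = (0 + 5)*12 - 3 = 5*12 - 3 = 60 - 3 = 57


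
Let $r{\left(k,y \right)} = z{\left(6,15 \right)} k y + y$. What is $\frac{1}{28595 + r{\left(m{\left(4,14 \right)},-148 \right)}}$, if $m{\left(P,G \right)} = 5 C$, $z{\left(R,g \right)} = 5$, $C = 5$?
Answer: $\frac{1}{9947} \approx 0.00010053$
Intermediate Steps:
$m{\left(P,G \right)} = 25$ ($m{\left(P,G \right)} = 5 \cdot 5 = 25$)
$r{\left(k,y \right)} = y + 5 k y$ ($r{\left(k,y \right)} = 5 k y + y = y + 5 k y$)
$\frac{1}{28595 + r{\left(m{\left(4,14 \right)},-148 \right)}} = \frac{1}{28595 - 148 \left(1 + 5 \cdot 25\right)} = \frac{1}{28595 - 148 \left(1 + 125\right)} = \frac{1}{28595 - 18648} = \frac{1}{9947}$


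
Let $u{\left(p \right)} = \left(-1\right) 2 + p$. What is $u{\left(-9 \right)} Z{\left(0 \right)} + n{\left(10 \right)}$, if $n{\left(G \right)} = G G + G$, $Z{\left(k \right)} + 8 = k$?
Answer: $198$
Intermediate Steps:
$Z{\left(k \right)} = -8 + k$
$u{\left(p \right)} = -2 + p$
$n{\left(G \right)} = G + G^{2}$ ($n{\left(G \right)} = G^{2} + G = G + G^{2}$)
$u{\left(-9 \right)} Z{\left(0 \right)} + n{\left(10 \right)} = \left(-2 - 9\right) \left(-8 + 0\right) + 10 \left(1 + 10\right) = \left(-11\right) \left(-8\right) + 10 \cdot 11 = 88 + 110 = 198$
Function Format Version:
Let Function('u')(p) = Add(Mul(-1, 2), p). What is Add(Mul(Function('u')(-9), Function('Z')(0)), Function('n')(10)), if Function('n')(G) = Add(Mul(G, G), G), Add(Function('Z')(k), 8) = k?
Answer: 198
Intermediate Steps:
Function('Z')(k) = Add(-8, k)
Function('u')(p) = Add(-2, p)
Function('n')(G) = Add(G, Pow(G, 2)) (Function('n')(G) = Add(Pow(G, 2), G) = Add(G, Pow(G, 2)))
Add(Mul(Function('u')(-9), Function('Z')(0)), Function('n')(10)) = Add(Mul(Add(-2, -9), Add(-8, 0)), Mul(10, Add(1, 10))) = Add(Mul(-11, -8), Mul(10, 11)) = Add(88, 110) = 198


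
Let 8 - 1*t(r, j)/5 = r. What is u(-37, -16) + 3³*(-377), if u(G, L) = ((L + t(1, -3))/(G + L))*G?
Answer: -538784/53 ≈ -10166.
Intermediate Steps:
t(r, j) = 40 - 5*r
u(G, L) = G*(35 + L)/(G + L) (u(G, L) = ((L + (40 - 5*1))/(G + L))*G = ((L + (40 - 5))/(G + L))*G = ((L + 35)/(G + L))*G = ((35 + L)/(G + L))*G = G*(35 + L)/(G + L))
u(-37, -16) + 3³*(-377) = -37*(35 - 16)/(-37 - 16) + 3³*(-377) = -37*19/(-53) + 27*(-377) = -37*(-1/53)*19 - 10179 = 703/53 - 10179 = -538784/53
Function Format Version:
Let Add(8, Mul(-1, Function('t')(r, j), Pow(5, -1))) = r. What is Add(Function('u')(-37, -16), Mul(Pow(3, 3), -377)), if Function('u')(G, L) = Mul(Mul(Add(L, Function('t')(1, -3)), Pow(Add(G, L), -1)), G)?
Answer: Rational(-538784, 53) ≈ -10166.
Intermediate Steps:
Function('t')(r, j) = Add(40, Mul(-5, r))
Function('u')(G, L) = Mul(G, Pow(Add(G, L), -1), Add(35, L)) (Function('u')(G, L) = Mul(Mul(Add(L, Add(40, Mul(-5, 1))), Pow(Add(G, L), -1)), G) = Mul(Mul(Add(L, Add(40, -5)), Pow(Add(G, L), -1)), G) = Mul(Mul(Add(L, 35), Pow(Add(G, L), -1)), G) = Mul(Mul(Add(35, L), Pow(Add(G, L), -1)), G) = Mul(Mul(Pow(Add(G, L), -1), Add(35, L)), G) = Mul(G, Pow(Add(G, L), -1), Add(35, L)))
Add(Function('u')(-37, -16), Mul(Pow(3, 3), -377)) = Add(Mul(-37, Pow(Add(-37, -16), -1), Add(35, -16)), Mul(Pow(3, 3), -377)) = Add(Mul(-37, Pow(-53, -1), 19), Mul(27, -377)) = Add(Mul(-37, Rational(-1, 53), 19), -10179) = Add(Rational(703, 53), -10179) = Rational(-538784, 53)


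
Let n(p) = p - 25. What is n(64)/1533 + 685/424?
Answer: 355547/216664 ≈ 1.6410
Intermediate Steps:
n(p) = -25 + p
n(64)/1533 + 685/424 = (-25 + 64)/1533 + 685/424 = 39*(1/1533) + 685*(1/424) = 13/511 + 685/424 = 355547/216664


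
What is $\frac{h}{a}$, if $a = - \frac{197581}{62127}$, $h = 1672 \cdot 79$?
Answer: $- \frac{431906904}{10399} \approx -41534.0$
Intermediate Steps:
$h = 132088$
$a = - \frac{197581}{62127}$ ($a = \left(-197581\right) \frac{1}{62127} = - \frac{197581}{62127} \approx -3.1803$)
$\frac{h}{a} = \frac{132088}{- \frac{197581}{62127}} = 132088 \left(- \frac{62127}{197581}\right) = - \frac{431906904}{10399}$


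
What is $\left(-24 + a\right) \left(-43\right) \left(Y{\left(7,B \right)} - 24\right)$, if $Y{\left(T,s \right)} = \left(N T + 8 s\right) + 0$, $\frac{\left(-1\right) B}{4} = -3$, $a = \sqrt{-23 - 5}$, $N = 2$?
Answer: $88752 - 7396 i \sqrt{7} \approx 88752.0 - 19568.0 i$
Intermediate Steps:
$a = 2 i \sqrt{7}$ ($a = \sqrt{-28} = 2 i \sqrt{7} \approx 5.2915 i$)
$B = 12$ ($B = \left(-4\right) \left(-3\right) = 12$)
$Y{\left(T,s \right)} = 2 T + 8 s$ ($Y{\left(T,s \right)} = \left(2 T + 8 s\right) + 0 = 2 T + 8 s$)
$\left(-24 + a\right) \left(-43\right) \left(Y{\left(7,B \right)} - 24\right) = \left(-24 + 2 i \sqrt{7}\right) \left(-43\right) \left(\left(2 \cdot 7 + 8 \cdot 12\right) - 24\right) = \left(1032 - 86 i \sqrt{7}\right) \left(\left(14 + 96\right) - 24\right) = \left(1032 - 86 i \sqrt{7}\right) \left(110 - 24\right) = \left(1032 - 86 i \sqrt{7}\right) 86 = 88752 - 7396 i \sqrt{7}$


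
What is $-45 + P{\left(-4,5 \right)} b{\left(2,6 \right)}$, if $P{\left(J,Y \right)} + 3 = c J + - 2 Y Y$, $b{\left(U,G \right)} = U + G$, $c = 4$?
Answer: $-597$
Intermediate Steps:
$b{\left(U,G \right)} = G + U$
$P{\left(J,Y \right)} = -3 - 2 Y^{2} + 4 J$ ($P{\left(J,Y \right)} = -3 + \left(4 J + - 2 Y Y\right) = -3 + \left(4 J - 2 Y^{2}\right) = -3 + \left(- 2 Y^{2} + 4 J\right) = -3 - 2 Y^{2} + 4 J$)
$-45 + P{\left(-4,5 \right)} b{\left(2,6 \right)} = -45 + \left(-3 - 2 \cdot 5^{2} + 4 \left(-4\right)\right) \left(6 + 2\right) = -45 + \left(-3 - 50 - 16\right) 8 = -45 - 552 = -597$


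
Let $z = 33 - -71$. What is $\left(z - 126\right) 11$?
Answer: $-242$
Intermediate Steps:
$z = 104$ ($z = 33 + 71 = 104$)
$\left(z - 126\right) 11 = \left(104 - 126\right) 11 = \left(-22\right) 11 = -242$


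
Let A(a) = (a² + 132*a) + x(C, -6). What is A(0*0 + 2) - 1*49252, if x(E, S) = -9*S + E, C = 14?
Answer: -48916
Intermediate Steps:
x(E, S) = E - 9*S
A(a) = 68 + a² + 132*a (A(a) = (a² + 132*a) + (14 - 9*(-6)) = (a² + 132*a) + (14 + 54) = (a² + 132*a) + 68 = 68 + a² + 132*a)
A(0*0 + 2) - 1*49252 = (68 + (0*0 + 2)² + 132*(0*0 + 2)) - 1*49252 = (68 + (0 + 2)² + 132*(0 + 2)) - 49252 = (68 + 2² + 132*2) - 49252 = (68 + 4 + 264) - 49252 = 336 - 49252 = -48916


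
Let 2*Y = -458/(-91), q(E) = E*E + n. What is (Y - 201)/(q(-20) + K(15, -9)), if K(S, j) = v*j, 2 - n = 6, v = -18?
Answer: -9031/25389 ≈ -0.35571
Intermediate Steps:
n = -4 (n = 2 - 1*6 = 2 - 6 = -4)
K(S, j) = -18*j
q(E) = -4 + E² (q(E) = E*E - 4 = E² - 4 = -4 + E²)
Y = 229/91 (Y = (-458/(-91))/2 = (-458*(-1/91))/2 = (½)*(458/91) = 229/91 ≈ 2.5165)
(Y - 201)/(q(-20) + K(15, -9)) = (229/91 - 201)/((-4 + (-20)²) - 18*(-9)) = -18062/(91*((-4 + 400) + 162)) = -18062/(91*(396 + 162)) = -18062/91/558 = -18062/91*1/558 = -9031/25389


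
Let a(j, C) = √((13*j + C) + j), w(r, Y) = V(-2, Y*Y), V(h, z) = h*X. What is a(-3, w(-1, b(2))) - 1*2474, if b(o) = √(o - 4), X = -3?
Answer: -2474 + 6*I ≈ -2474.0 + 6.0*I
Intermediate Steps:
b(o) = √(-4 + o)
V(h, z) = -3*h (V(h, z) = h*(-3) = -3*h)
w(r, Y) = 6 (w(r, Y) = -3*(-2) = 6)
a(j, C) = √(C + 14*j) (a(j, C) = √((C + 13*j) + j) = √(C + 14*j))
a(-3, w(-1, b(2))) - 1*2474 = √(6 + 14*(-3)) - 1*2474 = √(6 - 42) - 2474 = √(-36) - 2474 = 6*I - 2474 = -2474 + 6*I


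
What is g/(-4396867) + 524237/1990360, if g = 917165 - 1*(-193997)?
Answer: 93387967159/8751348202120 ≈ 0.010671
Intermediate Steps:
g = 1111162 (g = 917165 + 193997 = 1111162)
g/(-4396867) + 524237/1990360 = 1111162/(-4396867) + 524237/1990360 = 1111162*(-1/4396867) + 524237*(1/1990360) = -1111162/4396867 + 524237/1990360 = 93387967159/8751348202120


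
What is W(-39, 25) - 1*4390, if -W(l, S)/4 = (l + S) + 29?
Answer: -4450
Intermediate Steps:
W(l, S) = -116 - 4*S - 4*l (W(l, S) = -4*((l + S) + 29) = -4*((S + l) + 29) = -4*(29 + S + l) = -116 - 4*S - 4*l)
W(-39, 25) - 1*4390 = (-116 - 4*25 - 4*(-39)) - 1*4390 = (-116 - 100 + 156) - 4390 = -60 - 4390 = -4450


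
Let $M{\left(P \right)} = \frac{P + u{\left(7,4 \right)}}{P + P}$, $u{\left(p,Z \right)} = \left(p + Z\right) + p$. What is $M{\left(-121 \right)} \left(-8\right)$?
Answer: $- \frac{412}{121} \approx -3.405$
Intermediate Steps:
$u{\left(p,Z \right)} = Z + 2 p$ ($u{\left(p,Z \right)} = \left(Z + p\right) + p = Z + 2 p$)
$M{\left(P \right)} = \frac{18 + P}{2 P}$ ($M{\left(P \right)} = \frac{P + \left(4 + 2 \cdot 7\right)}{P + P} = \frac{P + \left(4 + 14\right)}{2 P} = \left(P + 18\right) \frac{1}{2 P} = \left(18 + P\right) \frac{1}{2 P} = \frac{18 + P}{2 P}$)
$M{\left(-121 \right)} \left(-8\right) = \frac{18 - 121}{2 \left(-121\right)} \left(-8\right) = \frac{1}{2} \left(- \frac{1}{121}\right) \left(-103\right) \left(-8\right) = \frac{103}{242} \left(-8\right) = - \frac{412}{121}$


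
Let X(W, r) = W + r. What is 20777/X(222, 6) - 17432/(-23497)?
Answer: 492171665/5357316 ≈ 91.869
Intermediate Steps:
20777/X(222, 6) - 17432/(-23497) = 20777/(222 + 6) - 17432/(-23497) = 20777/228 - 17432*(-1/23497) = 20777*(1/228) + 17432/23497 = 20777/228 + 17432/23497 = 492171665/5357316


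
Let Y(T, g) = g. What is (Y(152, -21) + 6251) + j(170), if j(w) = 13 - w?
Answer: 6073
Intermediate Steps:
(Y(152, -21) + 6251) + j(170) = (-21 + 6251) + (13 - 1*170) = 6230 + (13 - 170) = 6230 - 157 = 6073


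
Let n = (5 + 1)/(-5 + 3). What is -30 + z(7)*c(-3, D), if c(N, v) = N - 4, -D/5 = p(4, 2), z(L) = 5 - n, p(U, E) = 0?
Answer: -86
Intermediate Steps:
n = -3 (n = 6/(-2) = 6*(-1/2) = -3)
z(L) = 8 (z(L) = 5 - 1*(-3) = 5 + 3 = 8)
D = 0 (D = -5*0 = 0)
c(N, v) = -4 + N
-30 + z(7)*c(-3, D) = -30 + 8*(-4 - 3) = -30 + 8*(-7) = -30 - 56 = -86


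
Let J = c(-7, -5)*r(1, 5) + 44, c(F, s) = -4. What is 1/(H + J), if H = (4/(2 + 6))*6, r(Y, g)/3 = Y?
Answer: 1/35 ≈ 0.028571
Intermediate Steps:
r(Y, g) = 3*Y
H = 3 (H = (4/8)*6 = (4*(⅛))*6 = (½)*6 = 3)
J = 32 (J = -12 + 44 = 32)
1/(H + J) = 1/(3 + 32) = 1/35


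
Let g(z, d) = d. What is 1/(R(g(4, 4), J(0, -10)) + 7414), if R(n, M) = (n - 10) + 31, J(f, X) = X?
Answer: 1/7439 ≈ 0.00013443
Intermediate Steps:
R(n, M) = 21 + n (R(n, M) = (-10 + n) + 31 = 21 + n)
1/(R(g(4, 4), J(0, -10)) + 7414) = 1/((21 + 4) + 7414) = 1/(25 + 7414) = 1/7439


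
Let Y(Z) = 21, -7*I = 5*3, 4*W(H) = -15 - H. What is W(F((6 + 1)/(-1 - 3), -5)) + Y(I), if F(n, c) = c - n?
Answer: 289/16 ≈ 18.063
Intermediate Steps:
W(H) = -15/4 - H/4 (W(H) = (-15 - H)/4 = -15/4 - H/4)
I = -15/7 (I = -5*3/7 = -1/7*15 = -15/7 ≈ -2.1429)
W(F((6 + 1)/(-1 - 3), -5)) + Y(I) = (-15/4 - (-5 - (6 + 1)/(-1 - 3))/4) + 21 = (-15/4 - (-5 - 7/(-4))/4) + 21 = (-15/4 - (-5 - 7*(-1)/4)/4) + 21 = (-15/4 - (-5 - 1*(-7/4))/4) + 21 = (-15/4 - (-5 + 7/4)/4) + 21 = (-15/4 - 1/4*(-13/4)) + 21 = (-15/4 + 13/16) + 21 = -47/16 + 21 = 289/16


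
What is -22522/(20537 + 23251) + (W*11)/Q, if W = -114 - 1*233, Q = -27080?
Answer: -110689241/296444760 ≈ -0.37339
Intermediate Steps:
W = -347 (W = -114 - 233 = -347)
-22522/(20537 + 23251) + (W*11)/Q = -22522/(20537 + 23251) - 347*11/(-27080) = -22522/43788 - 3817*(-1/27080) = -22522*1/43788 + 3817/27080 = -11261/21894 + 3817/27080 = -110689241/296444760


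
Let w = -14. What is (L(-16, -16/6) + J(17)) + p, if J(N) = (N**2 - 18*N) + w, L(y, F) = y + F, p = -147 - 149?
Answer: -1037/3 ≈ -345.67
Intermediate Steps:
p = -296
L(y, F) = F + y
J(N) = -14 + N**2 - 18*N (J(N) = (N**2 - 18*N) - 14 = -14 + N**2 - 18*N)
(L(-16, -16/6) + J(17)) + p = ((-16/6 - 16) + (-14 + 17**2 - 18*17)) - 296 = ((-16*1/6 - 16) + (-14 + 289 - 306)) - 296 = ((-8/3 - 16) - 31) - 296 = (-56/3 - 31) - 296 = -149/3 - 296 = -1037/3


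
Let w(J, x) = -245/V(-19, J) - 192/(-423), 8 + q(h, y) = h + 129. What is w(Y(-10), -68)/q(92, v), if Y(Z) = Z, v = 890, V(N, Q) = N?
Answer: 35761/570627 ≈ 0.062670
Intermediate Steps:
q(h, y) = 121 + h (q(h, y) = -8 + (h + 129) = -8 + (129 + h) = 121 + h)
w(J, x) = 35761/2679 (w(J, x) = -245/(-19) - 192/(-423) = -245*(-1/19) - 192*(-1/423) = 245/19 + 64/141 = 35761/2679)
w(Y(-10), -68)/q(92, v) = 35761/(2679*(121 + 92)) = (35761/2679)/213 = (35761/2679)*(1/213) = 35761/570627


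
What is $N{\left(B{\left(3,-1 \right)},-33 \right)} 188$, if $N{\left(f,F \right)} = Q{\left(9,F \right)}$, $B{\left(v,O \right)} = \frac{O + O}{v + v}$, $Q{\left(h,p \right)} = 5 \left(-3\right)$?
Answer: $-2820$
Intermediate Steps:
$Q{\left(h,p \right)} = -15$
$B{\left(v,O \right)} = \frac{O}{v}$ ($B{\left(v,O \right)} = \frac{2 O}{2 v} = 2 O \frac{1}{2 v} = \frac{O}{v}$)
$N{\left(f,F \right)} = -15$
$N{\left(B{\left(3,-1 \right)},-33 \right)} 188 = \left(-15\right) 188 = -2820$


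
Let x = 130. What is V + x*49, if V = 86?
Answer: 6456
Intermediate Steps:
V + x*49 = 86 + 130*49 = 86 + 6370 = 6456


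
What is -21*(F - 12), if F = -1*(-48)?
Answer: -756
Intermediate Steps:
F = 48
-21*(F - 12) = -21*(48 - 12) = -21*36 = -756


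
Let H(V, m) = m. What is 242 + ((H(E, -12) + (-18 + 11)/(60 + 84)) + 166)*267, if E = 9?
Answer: 1984657/48 ≈ 41347.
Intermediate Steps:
242 + ((H(E, -12) + (-18 + 11)/(60 + 84)) + 166)*267 = 242 + ((-12 + (-18 + 11)/(60 + 84)) + 166)*267 = 242 + ((-12 - 7/144) + 166)*267 = 242 + (-1735/144 + 166)*267 = 242 + (22169/144)*267 = 242 + 1973041/48 = 1984657/48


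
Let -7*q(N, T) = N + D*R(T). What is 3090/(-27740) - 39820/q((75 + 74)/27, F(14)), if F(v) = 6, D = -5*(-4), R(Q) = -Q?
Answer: -1898002149/779494 ≈ -2434.9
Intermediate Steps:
D = 20
q(N, T) = -N/7 + 20*T/7 (q(N, T) = -(N + 20*(-T))/7 = -(N - 20*T)/7 = -N/7 + 20*T/7)
3090/(-27740) - 39820/q((75 + 74)/27, F(14)) = 3090/(-27740) - 39820/(-(75 + 74)/(7*27) + (20/7)*6) = 3090*(-1/27740) - 39820/(-149/(7*27) + 120/7) = -309/2774 - 39820/(-⅐*149/27 + 120/7) = -309/2774 - 39820/(-149/189 + 120/7) = -309/2774 - 39820/3091/189 = -309/2774 - 39820*189/3091 = -309/2774 - 684180/281 = -1898002149/779494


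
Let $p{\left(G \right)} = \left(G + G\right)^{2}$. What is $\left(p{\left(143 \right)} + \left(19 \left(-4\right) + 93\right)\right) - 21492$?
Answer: $60321$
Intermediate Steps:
$p{\left(G \right)} = 4 G^{2}$ ($p{\left(G \right)} = \left(2 G\right)^{2} = 4 G^{2}$)
$\left(p{\left(143 \right)} + \left(19 \left(-4\right) + 93\right)\right) - 21492 = \left(4 \cdot 143^{2} + \left(19 \left(-4\right) + 93\right)\right) - 21492 = \left(4 \cdot 20449 + \left(-76 + 93\right)\right) - 21492 = \left(81796 + 17\right) - 21492 = 81813 - 21492 = 60321$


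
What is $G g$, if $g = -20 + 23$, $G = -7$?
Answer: $-21$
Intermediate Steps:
$g = 3$
$G g = \left(-7\right) 3 = -21$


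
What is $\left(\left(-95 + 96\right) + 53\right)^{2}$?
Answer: $2916$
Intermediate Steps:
$\left(\left(-95 + 96\right) + 53\right)^{2} = \left(1 + 53\right)^{2} = 54^{2} = 2916$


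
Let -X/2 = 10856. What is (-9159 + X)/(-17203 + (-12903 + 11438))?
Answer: 30871/18668 ≈ 1.6537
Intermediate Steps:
X = -21712 (X = -2*10856 = -21712)
(-9159 + X)/(-17203 + (-12903 + 11438)) = (-9159 - 21712)/(-17203 + (-12903 + 11438)) = -30871/(-17203 - 1465) = -30871/(-18668) = -30871*(-1/18668) = 30871/18668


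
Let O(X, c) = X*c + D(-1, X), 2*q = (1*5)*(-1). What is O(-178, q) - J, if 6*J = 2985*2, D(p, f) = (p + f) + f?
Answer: -907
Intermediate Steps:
D(p, f) = p + 2*f (D(p, f) = (f + p) + f = p + 2*f)
q = -5/2 (q = ((1*5)*(-1))/2 = (5*(-1))/2 = (½)*(-5) = -5/2 ≈ -2.5000)
O(X, c) = -1 + 2*X + X*c (O(X, c) = X*c + (-1 + 2*X) = -1 + 2*X + X*c)
J = 995 (J = (2985*2)/6 = (⅙)*5970 = 995)
O(-178, q) - J = (-1 + 2*(-178) - 178*(-5/2)) - 1*995 = (-1 - 356 + 445) - 995 = 88 - 995 = -907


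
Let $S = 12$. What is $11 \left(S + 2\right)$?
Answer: $154$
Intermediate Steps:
$11 \left(S + 2\right) = 11 \left(12 + 2\right) = 11 \cdot 14 = 154$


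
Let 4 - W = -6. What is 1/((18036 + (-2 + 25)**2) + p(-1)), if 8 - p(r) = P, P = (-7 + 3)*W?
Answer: 1/18613 ≈ 5.3726e-5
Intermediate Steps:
W = 10 (W = 4 - 1*(-6) = 4 + 6 = 10)
P = -40 (P = (-7 + 3)*10 = -4*10 = -40)
p(r) = 48 (p(r) = 8 - 1*(-40) = 8 + 40 = 48)
1/((18036 + (-2 + 25)**2) + p(-1)) = 1/((18036 + (-2 + 25)**2) + 48) = 1/((18036 + 23**2) + 48) = 1/((18036 + 529) + 48) = 1/(18565 + 48) = 1/18613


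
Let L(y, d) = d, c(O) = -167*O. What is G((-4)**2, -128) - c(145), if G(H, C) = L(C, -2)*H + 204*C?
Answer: -1929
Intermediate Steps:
G(H, C) = -2*H + 204*C
G((-4)**2, -128) - c(145) = (-2*(-4)**2 + 204*(-128)) - (-167)*145 = (-2*16 - 26112) - 1*(-24215) = (-32 - 26112) + 24215 = -26144 + 24215 = -1929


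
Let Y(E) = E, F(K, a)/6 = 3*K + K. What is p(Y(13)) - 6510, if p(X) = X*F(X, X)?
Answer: -2454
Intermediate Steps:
F(K, a) = 24*K (F(K, a) = 6*(3*K + K) = 6*(4*K) = 24*K)
p(X) = 24*X**2 (p(X) = X*(24*X) = 24*X**2)
p(Y(13)) - 6510 = 24*13**2 - 6510 = 24*169 - 6510 = 4056 - 6510 = -2454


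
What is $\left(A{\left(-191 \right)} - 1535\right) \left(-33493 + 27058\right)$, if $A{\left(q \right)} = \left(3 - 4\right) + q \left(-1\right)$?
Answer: $8655075$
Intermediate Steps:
$A{\left(q \right)} = -1 - q$
$\left(A{\left(-191 \right)} - 1535\right) \left(-33493 + 27058\right) = \left(\left(-1 - -191\right) - 1535\right) \left(-33493 + 27058\right) = \left(\left(-1 + 191\right) - 1535\right) \left(-6435\right) = \left(190 - 1535\right) \left(-6435\right) = \left(-1345\right) \left(-6435\right) = 8655075$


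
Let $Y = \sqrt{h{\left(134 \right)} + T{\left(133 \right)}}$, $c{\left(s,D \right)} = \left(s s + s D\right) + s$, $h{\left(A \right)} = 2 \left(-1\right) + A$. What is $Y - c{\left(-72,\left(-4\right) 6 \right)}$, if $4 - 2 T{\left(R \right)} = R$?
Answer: $-6840 + \frac{3 \sqrt{30}}{2} \approx -6831.8$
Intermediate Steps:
$h{\left(A \right)} = -2 + A$
$T{\left(R \right)} = 2 - \frac{R}{2}$
$c{\left(s,D \right)} = s + s^{2} + D s$ ($c{\left(s,D \right)} = \left(s^{2} + D s\right) + s = s + s^{2} + D s$)
$Y = \frac{3 \sqrt{30}}{2}$ ($Y = \sqrt{\left(-2 + 134\right) + \left(2 - \frac{133}{2}\right)} = \sqrt{132 + \left(2 - \frac{133}{2}\right)} = \sqrt{132 - \frac{129}{2}} = \sqrt{\frac{135}{2}} = \frac{3 \sqrt{30}}{2} \approx 8.2158$)
$Y - c{\left(-72,\left(-4\right) 6 \right)} = \frac{3 \sqrt{30}}{2} - - 72 \left(1 - 24 - 72\right) = \frac{3 \sqrt{30}}{2} - \left(-72\right) \left(-95\right) = \frac{3 \sqrt{30}}{2} - 6840 = -6840 + \frac{3 \sqrt{30}}{2}$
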